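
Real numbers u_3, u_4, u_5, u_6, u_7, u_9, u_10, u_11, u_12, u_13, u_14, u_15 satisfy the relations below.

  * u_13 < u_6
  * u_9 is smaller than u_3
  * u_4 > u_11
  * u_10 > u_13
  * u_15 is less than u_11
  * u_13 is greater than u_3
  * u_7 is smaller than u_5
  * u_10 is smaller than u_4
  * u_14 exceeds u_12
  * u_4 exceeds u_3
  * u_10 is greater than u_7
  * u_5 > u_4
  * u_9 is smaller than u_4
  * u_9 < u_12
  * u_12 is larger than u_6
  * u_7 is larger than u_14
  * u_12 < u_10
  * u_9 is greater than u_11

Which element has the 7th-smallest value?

Chaining the given pairs: u_15 < u_11 < u_9 < u_3 < u_13 < u_6 < u_12 < u_14 < u_7 < u_10 < u_4 < u_5.
The 7th smallest is u_12.

u_12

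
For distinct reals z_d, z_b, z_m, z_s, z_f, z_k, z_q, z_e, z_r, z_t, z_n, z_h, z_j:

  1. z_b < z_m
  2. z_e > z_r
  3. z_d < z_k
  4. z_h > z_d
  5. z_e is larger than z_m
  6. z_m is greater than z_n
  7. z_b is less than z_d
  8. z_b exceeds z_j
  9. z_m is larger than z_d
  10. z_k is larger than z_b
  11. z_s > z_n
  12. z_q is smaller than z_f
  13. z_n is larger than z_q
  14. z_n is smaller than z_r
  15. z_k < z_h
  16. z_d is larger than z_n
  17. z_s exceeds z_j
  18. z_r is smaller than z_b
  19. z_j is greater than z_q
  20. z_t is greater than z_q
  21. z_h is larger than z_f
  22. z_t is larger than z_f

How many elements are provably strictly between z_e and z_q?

The relations place z_q below z_e. An element lies strictly between them when it is forced above z_q and also forced below z_e.
Above z_q: {z_j, z_f, z_n, z_r, z_b, z_d, z_k, z_s, z_h, z_m, z_t}. Below z_e: {z_j, z_n, z_r, z_b, z_d, z_m}.
Intersection: {z_j, z_n, z_r, z_b, z_d, z_m} — 6.

6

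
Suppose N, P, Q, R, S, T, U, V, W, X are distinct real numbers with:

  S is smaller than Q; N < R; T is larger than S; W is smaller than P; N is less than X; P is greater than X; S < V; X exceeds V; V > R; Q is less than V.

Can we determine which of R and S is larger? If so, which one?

undetermined

Following every chain through S: above S we get Q, T, V, X, P.
R is not reached, and no chain runs the other way from R to S.
So the given relations leave the order of S and R undetermined.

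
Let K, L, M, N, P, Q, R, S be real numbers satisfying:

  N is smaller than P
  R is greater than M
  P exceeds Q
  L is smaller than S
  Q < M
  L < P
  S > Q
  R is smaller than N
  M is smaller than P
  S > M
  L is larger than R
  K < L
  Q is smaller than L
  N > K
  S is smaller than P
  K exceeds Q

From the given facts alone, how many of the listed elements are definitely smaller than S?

Directly below S: Q, M, L.
One step further: K, R (5 so far).
Nothing else is reachable below S; 5 in all.

5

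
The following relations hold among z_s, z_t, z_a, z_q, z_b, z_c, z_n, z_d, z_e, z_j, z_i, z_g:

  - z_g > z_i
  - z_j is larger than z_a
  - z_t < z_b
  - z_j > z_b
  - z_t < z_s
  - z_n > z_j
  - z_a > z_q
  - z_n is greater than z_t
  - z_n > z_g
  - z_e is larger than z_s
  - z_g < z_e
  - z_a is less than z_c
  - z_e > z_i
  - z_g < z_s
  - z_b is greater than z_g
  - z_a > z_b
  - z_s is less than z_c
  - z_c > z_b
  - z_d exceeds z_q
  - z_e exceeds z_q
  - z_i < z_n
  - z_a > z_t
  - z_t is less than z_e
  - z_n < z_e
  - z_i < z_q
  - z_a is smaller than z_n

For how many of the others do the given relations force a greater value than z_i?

The elements the relations force above z_i are z_g, z_s, z_q, z_b, z_a, z_j, z_c, z_d, z_n, z_e — no chain reaches any other.
That is 10.

10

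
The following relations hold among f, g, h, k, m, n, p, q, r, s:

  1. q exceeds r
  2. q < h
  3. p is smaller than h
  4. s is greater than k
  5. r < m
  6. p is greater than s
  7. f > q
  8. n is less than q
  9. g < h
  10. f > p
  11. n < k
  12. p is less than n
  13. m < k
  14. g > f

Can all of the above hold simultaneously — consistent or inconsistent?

inconsistent

Chaining the given relations yields k < s < p < n, so k < n. But one relation states n < k. These cannot both hold.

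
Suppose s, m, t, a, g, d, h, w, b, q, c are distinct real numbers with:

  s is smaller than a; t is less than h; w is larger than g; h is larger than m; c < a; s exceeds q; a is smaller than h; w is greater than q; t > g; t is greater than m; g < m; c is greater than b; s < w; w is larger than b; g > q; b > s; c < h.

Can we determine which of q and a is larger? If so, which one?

Chaining the given relations: q < s < b < c < a.
So a is larger.

a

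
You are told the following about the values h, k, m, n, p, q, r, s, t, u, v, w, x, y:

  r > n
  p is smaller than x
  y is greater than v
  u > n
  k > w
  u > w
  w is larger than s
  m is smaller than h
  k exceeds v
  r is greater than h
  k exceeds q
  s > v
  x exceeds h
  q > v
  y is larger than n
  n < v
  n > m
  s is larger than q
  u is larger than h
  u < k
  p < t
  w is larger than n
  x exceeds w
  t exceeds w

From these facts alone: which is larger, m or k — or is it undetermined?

m < n and n < v give m < v.
With v < q: m < n < v < q.
Then q < s extends the chain to s.
With s < w: m < n < v < q < s < w.
With w < u: m < n < v < q < s < w < u.
Then u < k extends the chain to k.
So k is larger.

k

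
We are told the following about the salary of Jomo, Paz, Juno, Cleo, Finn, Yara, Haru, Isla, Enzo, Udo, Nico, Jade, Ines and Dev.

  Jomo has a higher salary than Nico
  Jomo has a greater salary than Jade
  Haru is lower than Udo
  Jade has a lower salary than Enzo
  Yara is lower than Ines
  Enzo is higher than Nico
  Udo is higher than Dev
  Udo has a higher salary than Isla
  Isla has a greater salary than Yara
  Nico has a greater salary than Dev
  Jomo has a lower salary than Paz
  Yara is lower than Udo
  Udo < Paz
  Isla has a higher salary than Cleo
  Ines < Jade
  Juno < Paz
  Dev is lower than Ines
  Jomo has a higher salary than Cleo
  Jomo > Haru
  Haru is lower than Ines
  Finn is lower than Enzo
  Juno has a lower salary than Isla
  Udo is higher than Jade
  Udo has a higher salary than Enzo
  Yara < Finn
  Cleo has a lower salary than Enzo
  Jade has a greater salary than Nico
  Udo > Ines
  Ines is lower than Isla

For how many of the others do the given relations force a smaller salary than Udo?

11

Directly below Udo: Dev, Haru, Yara, Ines, Isla, Jade, Enzo.
One step further: Nico, Juno, Cleo, Finn (11 so far).
Nothing else is reachable below Udo; 11 in all.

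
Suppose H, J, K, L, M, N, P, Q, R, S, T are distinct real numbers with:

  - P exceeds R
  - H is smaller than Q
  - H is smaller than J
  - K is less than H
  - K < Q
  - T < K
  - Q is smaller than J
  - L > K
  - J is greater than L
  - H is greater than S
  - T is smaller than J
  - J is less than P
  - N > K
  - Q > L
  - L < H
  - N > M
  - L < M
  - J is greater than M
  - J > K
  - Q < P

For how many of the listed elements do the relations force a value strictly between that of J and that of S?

2

Chaining upward from S reaches: H, Q, P.
Chaining downward from J reaches: T, K, L, H, Q, M.
Strictly between S and J are those in both lists: H, Q — 2 elements.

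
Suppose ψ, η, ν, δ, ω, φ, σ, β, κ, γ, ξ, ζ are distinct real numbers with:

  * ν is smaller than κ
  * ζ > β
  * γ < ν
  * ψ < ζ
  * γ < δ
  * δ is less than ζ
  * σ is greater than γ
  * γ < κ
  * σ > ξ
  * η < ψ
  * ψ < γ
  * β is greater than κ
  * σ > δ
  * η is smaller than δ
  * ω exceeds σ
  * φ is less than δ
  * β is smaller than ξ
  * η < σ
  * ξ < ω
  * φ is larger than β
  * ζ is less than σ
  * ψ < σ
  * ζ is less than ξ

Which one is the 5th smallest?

The consecutive relations fix a unique order: η < ψ < γ < ν < κ < β < φ < δ < ζ < ξ < σ < ω.
The 5th smallest is κ.

κ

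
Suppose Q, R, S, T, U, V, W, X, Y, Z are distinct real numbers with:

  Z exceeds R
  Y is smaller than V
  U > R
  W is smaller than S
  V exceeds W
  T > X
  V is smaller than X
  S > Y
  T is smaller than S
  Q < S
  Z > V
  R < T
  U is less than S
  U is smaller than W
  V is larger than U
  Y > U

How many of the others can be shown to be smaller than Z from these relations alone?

5

Directly below Z: R, V.
One step further: U, Y, W (5 so far).
No other element is forced below Z by the given relations, so the count is 5.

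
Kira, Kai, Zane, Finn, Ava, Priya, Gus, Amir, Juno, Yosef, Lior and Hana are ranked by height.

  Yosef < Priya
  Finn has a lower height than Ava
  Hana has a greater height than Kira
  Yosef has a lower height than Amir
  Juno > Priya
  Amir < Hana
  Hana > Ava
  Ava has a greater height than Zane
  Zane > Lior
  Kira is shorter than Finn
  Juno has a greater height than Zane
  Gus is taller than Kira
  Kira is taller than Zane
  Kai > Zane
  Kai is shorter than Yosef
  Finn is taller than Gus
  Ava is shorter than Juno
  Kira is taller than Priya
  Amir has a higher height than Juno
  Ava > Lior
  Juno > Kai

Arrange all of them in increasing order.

Each adjacent pair is fixed by a given relation: Lior < Zane; Zane < Kai; Kai < Yosef; Yosef < Priya; Priya < Kira; Kira < Gus; Gus < Finn; Finn < Ava; Ava < Juno; Juno < Amir; Amir < Hana. Chaining them end to end gives the full order.

Lior < Zane < Kai < Yosef < Priya < Kira < Gus < Finn < Ava < Juno < Amir < Hana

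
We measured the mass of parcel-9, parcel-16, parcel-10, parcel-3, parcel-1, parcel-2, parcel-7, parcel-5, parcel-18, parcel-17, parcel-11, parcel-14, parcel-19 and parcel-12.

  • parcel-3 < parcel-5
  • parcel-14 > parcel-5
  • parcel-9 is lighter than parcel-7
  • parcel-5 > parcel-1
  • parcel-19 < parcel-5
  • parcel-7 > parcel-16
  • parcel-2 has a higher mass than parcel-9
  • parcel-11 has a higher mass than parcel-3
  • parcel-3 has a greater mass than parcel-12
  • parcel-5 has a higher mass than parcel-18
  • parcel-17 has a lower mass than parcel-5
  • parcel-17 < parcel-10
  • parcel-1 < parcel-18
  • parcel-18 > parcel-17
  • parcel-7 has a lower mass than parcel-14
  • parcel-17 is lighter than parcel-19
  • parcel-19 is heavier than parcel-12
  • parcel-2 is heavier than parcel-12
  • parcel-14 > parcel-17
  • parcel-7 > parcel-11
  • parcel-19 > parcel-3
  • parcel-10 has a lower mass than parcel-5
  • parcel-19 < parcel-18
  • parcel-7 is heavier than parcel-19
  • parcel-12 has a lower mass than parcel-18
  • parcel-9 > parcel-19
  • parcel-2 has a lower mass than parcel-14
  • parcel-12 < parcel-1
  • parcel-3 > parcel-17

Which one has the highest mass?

parcel-14

Chaining downward from parcel-14: directly below it, parcel-17, parcel-2, parcel-7, parcel-5; then parcel-16, parcel-12, parcel-3, parcel-1, parcel-10, parcel-19, parcel-11, parcel-18, parcel-9.
That covers every other element, and nothing is given above parcel-14, so parcel-14 is the highest mass.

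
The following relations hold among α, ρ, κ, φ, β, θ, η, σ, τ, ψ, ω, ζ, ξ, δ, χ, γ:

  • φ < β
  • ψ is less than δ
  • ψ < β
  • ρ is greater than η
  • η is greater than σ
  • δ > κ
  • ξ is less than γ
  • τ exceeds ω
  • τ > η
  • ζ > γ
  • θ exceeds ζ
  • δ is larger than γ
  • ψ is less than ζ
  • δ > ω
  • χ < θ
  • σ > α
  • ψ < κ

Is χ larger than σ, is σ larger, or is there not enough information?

Following every chain through σ: above σ we get η, ρ, τ; below σ we get α.
χ is not reached, and no chain runs the other way from χ to σ.
So the given relations leave the order of σ and χ undetermined.

undetermined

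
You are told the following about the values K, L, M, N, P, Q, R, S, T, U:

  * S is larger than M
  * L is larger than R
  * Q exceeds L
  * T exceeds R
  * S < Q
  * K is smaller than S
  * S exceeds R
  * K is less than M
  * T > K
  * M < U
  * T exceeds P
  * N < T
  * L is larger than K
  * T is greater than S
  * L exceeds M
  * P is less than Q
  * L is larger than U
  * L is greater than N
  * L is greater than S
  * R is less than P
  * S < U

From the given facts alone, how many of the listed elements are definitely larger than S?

Directly above S: U, L, T, Q.
Nothing else is reachable above S; 4 in all.

4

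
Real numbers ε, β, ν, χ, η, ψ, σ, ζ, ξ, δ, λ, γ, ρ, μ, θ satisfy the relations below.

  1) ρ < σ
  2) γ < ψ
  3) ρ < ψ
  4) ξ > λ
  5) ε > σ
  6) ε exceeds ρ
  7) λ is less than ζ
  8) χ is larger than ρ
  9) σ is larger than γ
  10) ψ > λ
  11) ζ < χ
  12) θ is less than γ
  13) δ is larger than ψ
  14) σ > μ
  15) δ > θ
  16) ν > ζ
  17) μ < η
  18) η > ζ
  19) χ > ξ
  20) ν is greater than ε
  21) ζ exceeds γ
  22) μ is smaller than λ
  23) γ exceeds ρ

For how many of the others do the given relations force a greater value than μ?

Directly above μ: σ, λ, η.
One step further: ψ, ζ, ε, ξ (7 so far).
One step further: δ, ν, χ (10 so far).
Nothing else is reachable above μ; 10 in all.

10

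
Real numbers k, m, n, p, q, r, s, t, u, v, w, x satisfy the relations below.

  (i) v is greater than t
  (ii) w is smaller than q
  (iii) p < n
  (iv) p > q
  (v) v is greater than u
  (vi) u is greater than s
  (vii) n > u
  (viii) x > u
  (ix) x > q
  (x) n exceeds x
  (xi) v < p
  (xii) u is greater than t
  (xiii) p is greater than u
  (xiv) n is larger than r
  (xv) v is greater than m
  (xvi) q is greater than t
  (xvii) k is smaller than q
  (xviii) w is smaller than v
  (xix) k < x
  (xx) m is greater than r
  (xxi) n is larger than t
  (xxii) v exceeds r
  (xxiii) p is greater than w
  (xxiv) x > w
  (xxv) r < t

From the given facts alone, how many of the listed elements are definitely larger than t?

The elements the relations force above t are u, v, q, p, x, n — no chain reaches any other.
That is 6.

6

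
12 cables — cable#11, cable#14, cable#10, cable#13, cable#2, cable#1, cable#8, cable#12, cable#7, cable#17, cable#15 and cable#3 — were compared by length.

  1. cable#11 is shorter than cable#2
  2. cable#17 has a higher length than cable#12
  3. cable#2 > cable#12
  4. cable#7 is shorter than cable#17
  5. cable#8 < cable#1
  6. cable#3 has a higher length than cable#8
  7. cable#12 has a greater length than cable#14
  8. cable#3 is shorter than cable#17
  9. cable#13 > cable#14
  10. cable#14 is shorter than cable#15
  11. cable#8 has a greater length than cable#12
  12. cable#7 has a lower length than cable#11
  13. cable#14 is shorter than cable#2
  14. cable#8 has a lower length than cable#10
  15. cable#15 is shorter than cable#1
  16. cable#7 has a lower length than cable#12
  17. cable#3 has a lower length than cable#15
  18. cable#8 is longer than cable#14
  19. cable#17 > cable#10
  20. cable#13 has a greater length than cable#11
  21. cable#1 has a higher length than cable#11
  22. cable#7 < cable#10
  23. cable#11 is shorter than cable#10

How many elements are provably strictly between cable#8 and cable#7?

1

The relations place cable#7 below cable#8. An element lies strictly between them when it is forced above cable#7 and also forced below cable#8.
Above cable#7: {cable#11, cable#12, cable#10, cable#3, cable#15, cable#1, cable#2, cable#17, cable#13}. Below cable#8: {cable#14, cable#12}.
Intersection: {cable#12} — 1.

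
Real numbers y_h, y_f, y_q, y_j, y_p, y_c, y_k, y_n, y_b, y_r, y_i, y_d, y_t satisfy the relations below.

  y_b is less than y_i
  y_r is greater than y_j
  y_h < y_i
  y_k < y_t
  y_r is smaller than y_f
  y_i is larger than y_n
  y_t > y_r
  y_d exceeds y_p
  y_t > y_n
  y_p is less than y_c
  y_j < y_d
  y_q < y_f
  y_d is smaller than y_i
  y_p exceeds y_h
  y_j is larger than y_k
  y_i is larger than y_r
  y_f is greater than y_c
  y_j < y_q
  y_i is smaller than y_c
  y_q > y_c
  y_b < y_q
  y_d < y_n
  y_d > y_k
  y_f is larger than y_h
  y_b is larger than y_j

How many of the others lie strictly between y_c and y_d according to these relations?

The relations place y_d below y_c. An element lies strictly between them when it is forced above y_d and also forced below y_c.
Above y_d: {y_n, y_i, y_q, y_f, y_t}. Below y_c: {y_k, y_h, y_p, y_j, y_r, y_n, y_b, y_i}.
Intersection: {y_n, y_i} — 2.

2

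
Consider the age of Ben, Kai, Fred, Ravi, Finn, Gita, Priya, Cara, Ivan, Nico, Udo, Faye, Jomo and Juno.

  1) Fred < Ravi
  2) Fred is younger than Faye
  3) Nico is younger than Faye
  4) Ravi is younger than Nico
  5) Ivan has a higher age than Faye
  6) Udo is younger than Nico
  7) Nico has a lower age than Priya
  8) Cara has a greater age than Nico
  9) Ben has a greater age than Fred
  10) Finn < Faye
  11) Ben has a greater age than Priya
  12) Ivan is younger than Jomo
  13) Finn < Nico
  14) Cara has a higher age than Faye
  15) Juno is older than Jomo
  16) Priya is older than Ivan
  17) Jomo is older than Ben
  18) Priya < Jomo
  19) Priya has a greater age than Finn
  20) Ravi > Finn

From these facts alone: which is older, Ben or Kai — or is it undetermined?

Following every chain through Kai: nothing is chained to Kai.
Ben is not reached, and no chain runs the other way from Ben to Kai.
So the given relations leave the order of Kai and Ben undetermined.

undetermined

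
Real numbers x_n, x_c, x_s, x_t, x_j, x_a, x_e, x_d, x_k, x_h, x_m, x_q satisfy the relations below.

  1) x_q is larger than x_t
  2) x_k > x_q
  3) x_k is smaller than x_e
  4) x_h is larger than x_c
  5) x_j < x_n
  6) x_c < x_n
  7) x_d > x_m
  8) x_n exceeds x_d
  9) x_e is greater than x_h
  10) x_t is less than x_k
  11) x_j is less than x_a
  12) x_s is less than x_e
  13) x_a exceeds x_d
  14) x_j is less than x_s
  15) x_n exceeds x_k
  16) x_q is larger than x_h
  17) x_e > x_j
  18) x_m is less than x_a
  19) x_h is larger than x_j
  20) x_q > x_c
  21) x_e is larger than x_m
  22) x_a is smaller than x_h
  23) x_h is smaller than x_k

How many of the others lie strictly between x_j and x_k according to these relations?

3

The relations place x_j below x_k. An element lies strictly between them when it is forced above x_j and also forced below x_k.
Above x_j: {x_s, x_a, x_h, x_q, x_e, x_n}. Below x_k: {x_c, x_m, x_t, x_d, x_a, x_h, x_q}.
Intersection: {x_a, x_h, x_q} — 3.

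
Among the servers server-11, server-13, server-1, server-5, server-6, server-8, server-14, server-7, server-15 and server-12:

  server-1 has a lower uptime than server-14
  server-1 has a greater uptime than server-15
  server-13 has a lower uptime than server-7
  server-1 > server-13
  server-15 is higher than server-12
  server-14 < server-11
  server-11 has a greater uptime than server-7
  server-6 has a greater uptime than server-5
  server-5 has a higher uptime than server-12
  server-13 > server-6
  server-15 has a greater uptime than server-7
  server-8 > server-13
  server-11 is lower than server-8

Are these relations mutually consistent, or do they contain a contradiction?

consistent

Every relation is compatible with server-12 < server-5 < server-6 < server-13 < server-7 < server-15 < server-1 < server-14 < server-11 < server-8; the set is consistent.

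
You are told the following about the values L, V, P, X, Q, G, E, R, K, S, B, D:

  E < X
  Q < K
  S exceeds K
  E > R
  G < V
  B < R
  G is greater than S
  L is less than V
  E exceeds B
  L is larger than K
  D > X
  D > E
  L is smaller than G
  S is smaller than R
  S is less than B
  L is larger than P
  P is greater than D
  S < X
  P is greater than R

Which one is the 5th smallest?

R

Chaining the given pairs: Q < K < S < B < R < E < X < D < P < L < G < V.
Counting 5 from the smallest end gives R.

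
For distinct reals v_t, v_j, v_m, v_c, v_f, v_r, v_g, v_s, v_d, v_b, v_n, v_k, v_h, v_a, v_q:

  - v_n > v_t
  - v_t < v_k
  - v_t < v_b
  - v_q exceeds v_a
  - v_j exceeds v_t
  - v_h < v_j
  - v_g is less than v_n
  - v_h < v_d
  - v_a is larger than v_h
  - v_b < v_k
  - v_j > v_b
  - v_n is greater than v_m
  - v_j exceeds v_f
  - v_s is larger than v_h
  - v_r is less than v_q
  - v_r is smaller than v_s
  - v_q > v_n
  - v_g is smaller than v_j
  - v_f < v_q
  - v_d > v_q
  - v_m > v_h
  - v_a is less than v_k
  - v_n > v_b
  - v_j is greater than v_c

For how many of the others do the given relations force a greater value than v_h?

8

The elements the relations force above v_h are v_a, v_m, v_n, v_k, v_s, v_j, v_q, v_d — no chain reaches any other.
That is 8.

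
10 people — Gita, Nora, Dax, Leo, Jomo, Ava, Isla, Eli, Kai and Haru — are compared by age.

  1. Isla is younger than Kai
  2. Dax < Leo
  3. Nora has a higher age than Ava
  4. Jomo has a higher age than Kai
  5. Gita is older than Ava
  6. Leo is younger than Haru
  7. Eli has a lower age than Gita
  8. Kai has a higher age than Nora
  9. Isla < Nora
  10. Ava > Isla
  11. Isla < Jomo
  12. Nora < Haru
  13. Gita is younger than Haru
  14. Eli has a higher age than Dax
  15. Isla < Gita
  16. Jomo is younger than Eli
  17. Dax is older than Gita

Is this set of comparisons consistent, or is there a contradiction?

We have Dax < Eli stated directly, yet also Eli < Gita < Dax by chaining the others — so Eli < Dax. Contradiction.

inconsistent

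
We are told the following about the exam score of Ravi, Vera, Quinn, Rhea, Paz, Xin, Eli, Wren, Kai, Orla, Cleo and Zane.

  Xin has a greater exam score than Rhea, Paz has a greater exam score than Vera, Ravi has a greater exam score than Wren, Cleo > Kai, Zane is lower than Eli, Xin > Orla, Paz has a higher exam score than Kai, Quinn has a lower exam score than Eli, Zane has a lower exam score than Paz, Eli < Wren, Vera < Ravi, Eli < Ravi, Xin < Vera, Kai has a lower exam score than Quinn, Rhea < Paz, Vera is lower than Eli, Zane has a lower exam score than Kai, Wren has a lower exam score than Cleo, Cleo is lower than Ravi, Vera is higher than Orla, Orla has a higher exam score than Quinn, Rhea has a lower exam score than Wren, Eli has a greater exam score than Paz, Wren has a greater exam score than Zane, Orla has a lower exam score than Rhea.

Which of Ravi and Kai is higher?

Link the given pairs in sequence: Kai < Quinn; Quinn < Orla; Orla < Rhea; Rhea < Xin; Xin < Vera; Vera < Paz; Paz < Eli; Eli < Wren; Wren < Cleo; Cleo < Ravi.
Chaining these gives Kai < Quinn < Orla < Rhea < Xin < Vera < Paz < Eli < Wren < Cleo < Ravi.
So Kai < Ravi; Ravi is the higher of the two.

Ravi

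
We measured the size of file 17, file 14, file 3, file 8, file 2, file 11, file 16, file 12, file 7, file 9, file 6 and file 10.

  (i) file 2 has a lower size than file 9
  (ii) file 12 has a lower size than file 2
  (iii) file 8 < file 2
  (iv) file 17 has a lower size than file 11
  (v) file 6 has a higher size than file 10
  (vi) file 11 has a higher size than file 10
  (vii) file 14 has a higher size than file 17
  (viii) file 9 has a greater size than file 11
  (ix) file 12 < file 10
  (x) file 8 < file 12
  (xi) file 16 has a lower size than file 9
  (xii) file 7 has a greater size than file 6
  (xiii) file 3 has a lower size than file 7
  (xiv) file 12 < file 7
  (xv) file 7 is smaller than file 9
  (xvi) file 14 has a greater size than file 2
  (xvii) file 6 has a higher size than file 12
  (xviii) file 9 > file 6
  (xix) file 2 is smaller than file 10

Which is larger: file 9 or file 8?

file 9

Following the relations from file 8: file 8 < file 12 < file 2 < file 10 < file 6 < file 7 < file 9.
So file 8 < file 9; file 9 is the larger of the two.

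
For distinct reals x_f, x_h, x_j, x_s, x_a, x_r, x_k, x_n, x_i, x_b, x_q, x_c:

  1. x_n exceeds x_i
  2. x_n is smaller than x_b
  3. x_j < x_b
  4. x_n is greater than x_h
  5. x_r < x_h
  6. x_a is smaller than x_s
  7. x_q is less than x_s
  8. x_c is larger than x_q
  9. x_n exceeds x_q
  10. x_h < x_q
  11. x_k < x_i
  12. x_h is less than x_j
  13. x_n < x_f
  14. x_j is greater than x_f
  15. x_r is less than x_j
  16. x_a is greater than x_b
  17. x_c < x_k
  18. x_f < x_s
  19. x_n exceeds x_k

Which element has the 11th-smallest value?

x_a

Piecing the relations together gives one ordering: x_r < x_h < x_q < x_c < x_k < x_i < x_n < x_f < x_j < x_b < x_a < x_s.
Counting 11 from the smallest end gives x_a.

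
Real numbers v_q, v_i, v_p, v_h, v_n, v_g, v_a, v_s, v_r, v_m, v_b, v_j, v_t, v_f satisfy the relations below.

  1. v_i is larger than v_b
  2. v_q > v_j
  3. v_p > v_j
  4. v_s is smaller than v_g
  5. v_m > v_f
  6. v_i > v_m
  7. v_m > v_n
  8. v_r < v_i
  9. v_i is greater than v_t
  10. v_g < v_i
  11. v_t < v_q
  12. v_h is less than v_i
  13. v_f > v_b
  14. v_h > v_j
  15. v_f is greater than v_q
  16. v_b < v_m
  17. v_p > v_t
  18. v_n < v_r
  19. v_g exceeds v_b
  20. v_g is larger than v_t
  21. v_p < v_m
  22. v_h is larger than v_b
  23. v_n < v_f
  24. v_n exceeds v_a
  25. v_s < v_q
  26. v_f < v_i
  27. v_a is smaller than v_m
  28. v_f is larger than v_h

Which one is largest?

v_j is not greatest since v_j < v_h; v_b is not greatest since v_b < v_f; v_a is not greatest since v_a < v_n; v_t is not greatest since v_t < v_p; v_n is not greatest since v_n < v_f; v_s is not greatest since v_s < v_q; v_q is not greatest since v_q < v_f; v_p is not greatest since v_p < v_m; v_h is not greatest since v_h < v_f; v_f is not greatest since v_f < v_m; v_m is not greatest since v_m < v_i; v_g is not greatest since v_g < v_i; v_r is not greatest since v_r < v_i.
Only v_i has nothing above it, so v_i is the largest.

v_i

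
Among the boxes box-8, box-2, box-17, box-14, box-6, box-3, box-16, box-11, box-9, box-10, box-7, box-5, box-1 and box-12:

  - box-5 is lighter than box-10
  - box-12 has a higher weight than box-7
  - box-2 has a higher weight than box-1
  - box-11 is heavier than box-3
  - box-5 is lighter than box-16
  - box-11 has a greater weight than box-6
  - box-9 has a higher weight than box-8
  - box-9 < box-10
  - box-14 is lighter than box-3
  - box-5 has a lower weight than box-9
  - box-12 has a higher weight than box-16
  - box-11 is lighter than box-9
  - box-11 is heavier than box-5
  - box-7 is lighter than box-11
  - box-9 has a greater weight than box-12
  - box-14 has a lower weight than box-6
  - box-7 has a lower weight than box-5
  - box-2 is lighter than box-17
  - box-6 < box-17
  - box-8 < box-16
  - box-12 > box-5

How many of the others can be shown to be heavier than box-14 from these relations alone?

From box-14 the given relations immediately reach box-6, box-3.
From those, box-11, box-17 — 4 in total.
From those, box-9 — 5 in total.
From those, box-10 — 6 in total.
No other element is forced above box-14 by the given relations, so the count is 6.

6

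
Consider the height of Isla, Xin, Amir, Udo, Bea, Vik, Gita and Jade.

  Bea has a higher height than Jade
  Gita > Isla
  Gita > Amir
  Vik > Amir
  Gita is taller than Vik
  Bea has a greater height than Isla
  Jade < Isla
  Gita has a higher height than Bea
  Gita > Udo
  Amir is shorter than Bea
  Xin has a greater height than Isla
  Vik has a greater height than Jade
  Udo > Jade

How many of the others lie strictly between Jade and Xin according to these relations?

The relations place Jade below Xin. An element lies strictly between them when it is forced above Jade and also forced below Xin.
Above Jade: {Isla, Bea, Vik, Udo, Gita}. Below Xin: {Isla}.
Intersection: {Isla} — 1.

1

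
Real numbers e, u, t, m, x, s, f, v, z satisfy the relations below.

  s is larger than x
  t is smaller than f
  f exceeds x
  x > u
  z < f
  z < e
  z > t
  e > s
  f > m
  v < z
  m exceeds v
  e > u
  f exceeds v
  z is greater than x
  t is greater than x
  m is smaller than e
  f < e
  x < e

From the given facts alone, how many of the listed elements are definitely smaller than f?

Directly below f: x, v, t, z, m.
One step further: u (6 so far).
Nothing else is reachable below f; 6 in all.

6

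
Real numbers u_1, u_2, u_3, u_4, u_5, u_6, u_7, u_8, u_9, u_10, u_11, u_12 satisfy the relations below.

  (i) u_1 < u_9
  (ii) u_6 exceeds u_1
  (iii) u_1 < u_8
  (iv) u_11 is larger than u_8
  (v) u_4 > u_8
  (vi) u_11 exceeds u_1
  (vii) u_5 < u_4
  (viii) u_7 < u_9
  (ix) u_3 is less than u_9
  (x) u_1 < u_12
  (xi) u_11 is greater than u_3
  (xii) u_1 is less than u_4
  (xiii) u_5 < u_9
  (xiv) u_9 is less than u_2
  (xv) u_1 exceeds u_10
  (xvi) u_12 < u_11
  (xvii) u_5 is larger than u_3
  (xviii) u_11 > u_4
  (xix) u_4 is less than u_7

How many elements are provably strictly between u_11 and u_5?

Chaining upward from u_5 reaches: u_4, u_7, u_9, u_2.
Chaining downward from u_11 reaches: u_10, u_3, u_1, u_8, u_4, u_12.
Strictly between u_5 and u_11 are those in both lists: u_4 — 1 element.

1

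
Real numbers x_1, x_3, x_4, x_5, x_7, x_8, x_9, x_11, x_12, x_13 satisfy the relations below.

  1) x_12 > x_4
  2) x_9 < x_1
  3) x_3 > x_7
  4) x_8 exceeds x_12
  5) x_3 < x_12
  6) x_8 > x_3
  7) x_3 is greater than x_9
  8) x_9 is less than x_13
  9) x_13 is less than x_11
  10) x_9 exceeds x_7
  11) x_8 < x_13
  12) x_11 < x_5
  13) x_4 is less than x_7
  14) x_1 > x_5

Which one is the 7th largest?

Piecing the relations together gives one ordering: x_4 < x_7 < x_9 < x_3 < x_12 < x_8 < x_13 < x_11 < x_5 < x_1.
Counting 7 from the largest end gives x_3.

x_3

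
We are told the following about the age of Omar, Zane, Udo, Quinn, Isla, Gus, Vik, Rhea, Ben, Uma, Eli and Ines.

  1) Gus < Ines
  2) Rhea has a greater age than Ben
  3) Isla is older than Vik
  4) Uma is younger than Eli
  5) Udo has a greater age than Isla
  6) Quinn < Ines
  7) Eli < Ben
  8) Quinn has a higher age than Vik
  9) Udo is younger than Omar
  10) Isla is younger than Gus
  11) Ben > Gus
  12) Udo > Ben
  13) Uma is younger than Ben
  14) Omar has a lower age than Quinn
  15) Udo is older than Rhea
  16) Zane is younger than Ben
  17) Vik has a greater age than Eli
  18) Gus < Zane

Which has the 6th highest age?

Ben

Chaining the given pairs: Uma < Eli < Vik < Isla < Gus < Zane < Ben < Rhea < Udo < Omar < Quinn < Ines.
The 6th largest is Ben.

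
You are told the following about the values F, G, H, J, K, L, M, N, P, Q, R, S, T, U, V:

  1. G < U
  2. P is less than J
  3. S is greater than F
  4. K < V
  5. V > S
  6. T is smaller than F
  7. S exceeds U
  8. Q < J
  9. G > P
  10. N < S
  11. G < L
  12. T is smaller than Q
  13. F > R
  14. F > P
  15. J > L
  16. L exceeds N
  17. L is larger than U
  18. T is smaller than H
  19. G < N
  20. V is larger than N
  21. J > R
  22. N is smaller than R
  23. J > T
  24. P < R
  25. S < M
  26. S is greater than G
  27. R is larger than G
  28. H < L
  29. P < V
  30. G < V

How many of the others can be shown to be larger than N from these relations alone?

7

From N the given relations immediately reach R, L, S, V.
From those, J, F, M — 7 in total.
No other element is forced above N by the given relations, so the count is 7.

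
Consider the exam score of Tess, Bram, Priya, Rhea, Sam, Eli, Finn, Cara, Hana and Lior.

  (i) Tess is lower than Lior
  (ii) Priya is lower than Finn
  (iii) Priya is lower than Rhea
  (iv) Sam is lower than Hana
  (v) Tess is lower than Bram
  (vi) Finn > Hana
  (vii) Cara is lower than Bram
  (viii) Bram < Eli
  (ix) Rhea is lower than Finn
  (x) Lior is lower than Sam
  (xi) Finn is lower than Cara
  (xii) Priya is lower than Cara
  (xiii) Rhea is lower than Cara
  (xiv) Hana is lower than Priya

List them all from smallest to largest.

Each adjacent pair is fixed by a given relation: Tess < Lior; Lior < Sam; Sam < Hana; Hana < Priya; Priya < Rhea; Rhea < Finn; Finn < Cara; Cara < Bram; Bram < Eli. Chaining them end to end gives the full order.

Tess < Lior < Sam < Hana < Priya < Rhea < Finn < Cara < Bram < Eli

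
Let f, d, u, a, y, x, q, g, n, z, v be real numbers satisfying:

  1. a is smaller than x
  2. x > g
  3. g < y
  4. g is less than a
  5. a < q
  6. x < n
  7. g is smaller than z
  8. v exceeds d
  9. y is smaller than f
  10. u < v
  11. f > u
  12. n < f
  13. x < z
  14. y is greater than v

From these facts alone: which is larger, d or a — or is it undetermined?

undetermined

Following every chain through a: above a we get x, n, z, f, q; below a we get g.
d is not reached, and no chain runs the other way from d to a.
So the given relations leave the order of a and d undetermined.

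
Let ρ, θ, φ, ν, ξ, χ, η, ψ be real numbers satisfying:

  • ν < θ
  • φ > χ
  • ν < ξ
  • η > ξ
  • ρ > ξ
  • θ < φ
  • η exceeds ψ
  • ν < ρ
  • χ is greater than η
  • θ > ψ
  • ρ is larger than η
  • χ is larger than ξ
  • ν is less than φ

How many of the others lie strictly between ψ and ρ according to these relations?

1

Chaining upward from ψ reaches: θ, η, χ, φ.
Chaining downward from ρ reaches: ν, ξ, η.
Strictly between ψ and ρ are those in both lists: η — 1 element.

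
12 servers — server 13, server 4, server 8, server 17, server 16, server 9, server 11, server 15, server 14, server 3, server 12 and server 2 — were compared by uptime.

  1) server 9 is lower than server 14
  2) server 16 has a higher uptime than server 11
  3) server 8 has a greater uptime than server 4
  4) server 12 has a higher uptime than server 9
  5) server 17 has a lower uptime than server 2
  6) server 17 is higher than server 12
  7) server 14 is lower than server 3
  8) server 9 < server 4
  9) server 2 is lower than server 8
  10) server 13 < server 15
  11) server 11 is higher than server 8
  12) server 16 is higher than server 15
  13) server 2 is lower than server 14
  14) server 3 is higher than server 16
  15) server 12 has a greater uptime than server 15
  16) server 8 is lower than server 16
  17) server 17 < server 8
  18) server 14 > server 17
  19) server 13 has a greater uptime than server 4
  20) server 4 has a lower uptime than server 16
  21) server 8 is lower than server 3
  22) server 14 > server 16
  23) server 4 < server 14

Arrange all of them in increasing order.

The consecutive links are each given: server 9 < server 4; server 4 < server 13; server 13 < server 15; server 15 < server 12; server 12 < server 17; server 17 < server 2; server 2 < server 8; server 8 < server 11; server 11 < server 16; server 16 < server 14; server 14 < server 3.

server 9 < server 4 < server 13 < server 15 < server 12 < server 17 < server 2 < server 8 < server 11 < server 16 < server 14 < server 3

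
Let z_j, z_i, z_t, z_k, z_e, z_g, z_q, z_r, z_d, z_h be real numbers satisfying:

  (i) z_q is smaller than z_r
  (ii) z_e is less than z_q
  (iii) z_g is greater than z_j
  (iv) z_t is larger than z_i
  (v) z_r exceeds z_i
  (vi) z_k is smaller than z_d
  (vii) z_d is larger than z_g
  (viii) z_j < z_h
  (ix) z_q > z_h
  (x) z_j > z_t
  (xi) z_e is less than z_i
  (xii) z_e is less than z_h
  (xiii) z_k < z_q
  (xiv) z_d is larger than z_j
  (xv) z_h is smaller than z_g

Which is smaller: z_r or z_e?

z_e

z_e < z_i < z_t < z_j < z_h < z_q < z_r, by transitivity through z_i, z_t, z_j, z_h, z_q.
So z_e < z_r; z_e is the smaller of the two.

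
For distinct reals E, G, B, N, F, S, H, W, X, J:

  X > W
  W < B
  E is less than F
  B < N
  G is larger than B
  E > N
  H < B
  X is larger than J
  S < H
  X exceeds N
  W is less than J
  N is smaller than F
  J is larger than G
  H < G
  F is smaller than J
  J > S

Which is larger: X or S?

The relevant relations are S < H; H < B; B < N; N < E; E < F; F < J; J < X.
Together: S < H < B < N < E < F < J < X.
So S < X; X is the larger of the two.

X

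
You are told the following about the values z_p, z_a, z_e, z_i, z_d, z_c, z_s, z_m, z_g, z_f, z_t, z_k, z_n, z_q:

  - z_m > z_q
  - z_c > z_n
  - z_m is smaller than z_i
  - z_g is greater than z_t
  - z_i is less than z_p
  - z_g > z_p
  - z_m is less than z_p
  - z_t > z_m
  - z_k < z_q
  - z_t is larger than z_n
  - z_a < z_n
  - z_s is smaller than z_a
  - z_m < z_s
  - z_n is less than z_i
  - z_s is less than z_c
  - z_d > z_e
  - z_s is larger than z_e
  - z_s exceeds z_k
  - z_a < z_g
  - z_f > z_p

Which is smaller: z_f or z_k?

z_k

z_k < z_q and z_q < z_m give z_k < z_m.
With z_m < z_s: z_k < z_q < z_m < z_s.
With z_s < z_a: z_k < z_q < z_m < z_s < z_a.
Then z_a < z_n extends the chain to z_n.
With z_n < z_i: z_k < z_q < z_m < z_s < z_a < z_n < z_i.
Then z_i < z_p extends the chain to z_p.
With z_p < z_f: z_k < z_q < z_m < z_s < z_a < z_n < z_i < z_p < z_f.
So z_k < z_f; z_k is the smaller of the two.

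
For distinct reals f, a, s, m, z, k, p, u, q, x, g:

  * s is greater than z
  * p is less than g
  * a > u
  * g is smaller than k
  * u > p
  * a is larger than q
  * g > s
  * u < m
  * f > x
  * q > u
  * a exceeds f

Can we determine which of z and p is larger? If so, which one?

Following every chain through z: above z we get s, g, k.
p is not reached, and no chain runs the other way from p to z.
So the given relations leave the order of z and p undetermined.

undetermined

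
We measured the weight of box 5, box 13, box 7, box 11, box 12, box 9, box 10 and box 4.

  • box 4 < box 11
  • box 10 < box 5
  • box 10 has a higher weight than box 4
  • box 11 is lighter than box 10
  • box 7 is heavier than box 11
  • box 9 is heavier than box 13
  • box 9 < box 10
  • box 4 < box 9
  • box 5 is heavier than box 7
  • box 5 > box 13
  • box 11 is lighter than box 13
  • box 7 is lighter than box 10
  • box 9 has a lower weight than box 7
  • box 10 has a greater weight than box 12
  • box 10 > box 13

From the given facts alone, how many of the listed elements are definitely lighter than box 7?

4

From box 7 the given relations immediately reach box 11, box 9.
From those, box 4, box 13 — 4 in total.
Nothing else is reachable below box 7; 4 in all.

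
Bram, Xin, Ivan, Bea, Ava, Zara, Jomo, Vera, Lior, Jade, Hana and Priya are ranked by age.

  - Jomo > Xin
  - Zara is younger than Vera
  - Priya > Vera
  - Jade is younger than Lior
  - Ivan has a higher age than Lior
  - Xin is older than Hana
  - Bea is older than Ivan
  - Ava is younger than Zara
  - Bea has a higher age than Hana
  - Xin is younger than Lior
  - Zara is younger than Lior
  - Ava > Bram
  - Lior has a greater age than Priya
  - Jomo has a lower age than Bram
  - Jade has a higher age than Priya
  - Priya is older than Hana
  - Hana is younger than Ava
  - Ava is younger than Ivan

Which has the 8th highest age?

The consecutive relations fix a unique order: Hana < Xin < Jomo < Bram < Ava < Zara < Vera < Priya < Jade < Lior < Ivan < Bea.
Counting 8 from the largest end gives Ava.

Ava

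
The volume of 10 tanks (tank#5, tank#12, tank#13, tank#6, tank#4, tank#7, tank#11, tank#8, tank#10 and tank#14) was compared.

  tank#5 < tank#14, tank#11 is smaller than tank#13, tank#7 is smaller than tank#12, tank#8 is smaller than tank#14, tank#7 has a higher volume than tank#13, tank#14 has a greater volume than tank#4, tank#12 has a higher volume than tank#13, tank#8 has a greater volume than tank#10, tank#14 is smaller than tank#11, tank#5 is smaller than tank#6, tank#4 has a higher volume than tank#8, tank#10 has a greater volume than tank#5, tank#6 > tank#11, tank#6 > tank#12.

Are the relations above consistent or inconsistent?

The single ordering tank#5 < tank#10 < tank#8 < tank#4 < tank#14 < tank#11 < tank#13 < tank#7 < tank#12 < tank#6 satisfies every listed relation, so no contradiction arises.

consistent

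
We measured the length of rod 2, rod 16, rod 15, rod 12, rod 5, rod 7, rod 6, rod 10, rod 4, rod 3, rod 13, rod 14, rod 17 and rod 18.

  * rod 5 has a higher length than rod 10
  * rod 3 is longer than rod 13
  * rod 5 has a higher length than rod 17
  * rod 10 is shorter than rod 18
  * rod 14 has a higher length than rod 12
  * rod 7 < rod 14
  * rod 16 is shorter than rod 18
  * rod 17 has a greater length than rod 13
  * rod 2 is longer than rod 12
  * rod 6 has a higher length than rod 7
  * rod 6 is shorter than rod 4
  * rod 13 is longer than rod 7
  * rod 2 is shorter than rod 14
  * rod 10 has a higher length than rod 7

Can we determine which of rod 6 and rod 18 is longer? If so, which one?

undetermined

Following every chain through rod 6: above rod 6 we get rod 4; below rod 6 we get rod 7.
rod 18 is not reached, and no chain runs the other way from rod 18 to rod 6.
So the given relations leave the order of rod 6 and rod 18 undetermined.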